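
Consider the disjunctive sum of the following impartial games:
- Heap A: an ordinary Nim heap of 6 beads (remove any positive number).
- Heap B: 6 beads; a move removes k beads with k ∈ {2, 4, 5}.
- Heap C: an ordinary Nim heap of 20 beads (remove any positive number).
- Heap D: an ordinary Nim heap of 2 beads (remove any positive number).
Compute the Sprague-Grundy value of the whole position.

19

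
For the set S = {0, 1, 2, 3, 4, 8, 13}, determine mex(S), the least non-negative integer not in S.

5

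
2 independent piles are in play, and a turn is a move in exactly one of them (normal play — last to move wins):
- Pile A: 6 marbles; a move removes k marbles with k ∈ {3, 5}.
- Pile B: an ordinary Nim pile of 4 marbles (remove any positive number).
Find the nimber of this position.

For pile A, compute g(0), g(1), … with moves {3, 5}:
k:     0  1  2  3  4  5  6
g(k):  0  0  0  1  1  1  2
So g(6) = 2.
Pile B is a plain Nim pile of size 4, so its Grundy value is 4.
By the Sprague-Grundy theorem, the Grundy value of a sum of independent games is the XOR of the component values.
Combined value = 2 ⊕ 4 = 6.

6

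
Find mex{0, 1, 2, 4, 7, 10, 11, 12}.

The values 0, 1, 2 are all present; 3 is the first non-negative integer missing from the set.

3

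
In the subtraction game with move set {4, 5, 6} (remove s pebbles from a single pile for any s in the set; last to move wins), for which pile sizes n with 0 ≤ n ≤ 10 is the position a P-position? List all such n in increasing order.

0, 1, 2, 3, 10

Compute g(0), g(1), … for moves {4, 5, 6}:
g(0) = mex{} = 0
g(1) = mex{} = 0
g(2) = mex{} = 0
g(3) = mex{} = 0
g(4) = mex{0} = 1
g(5) = mex{0} = 1
g(6) = mex{0} = 1
g(7) = mex{0} = 1
g(8) = mex{0,1} = 2
g(9) = mex{0,1} = 2
g(10) = mex{1} = 0
The P-positions (g = 0) in 0..10 are 0, 1, 2, 3, 10.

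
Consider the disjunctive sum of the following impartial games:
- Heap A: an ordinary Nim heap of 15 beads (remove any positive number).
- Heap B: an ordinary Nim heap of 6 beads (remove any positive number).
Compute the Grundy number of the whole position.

Heap A is a plain Nim heap of size 15, so its Grundy value is 15.
Heap B is a plain Nim heap of size 6, so its Grundy value is 6.
The value of a disjunctive sum is the nim-sum of the parts.
Combined value = 15 XOR 6 = 9.

9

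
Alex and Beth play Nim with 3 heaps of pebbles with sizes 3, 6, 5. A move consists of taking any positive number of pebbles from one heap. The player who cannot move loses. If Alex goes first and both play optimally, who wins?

Beth wins

Bitwise XOR of the heap sizes:
  011  (3)
  110  (6)
  101  (5)
  ---
  000  (0)
The nim-sum is 0, so this is a P-position: the player to move is in a losing position under optimal play; Alex is about to move from it and so loses — Beth wins.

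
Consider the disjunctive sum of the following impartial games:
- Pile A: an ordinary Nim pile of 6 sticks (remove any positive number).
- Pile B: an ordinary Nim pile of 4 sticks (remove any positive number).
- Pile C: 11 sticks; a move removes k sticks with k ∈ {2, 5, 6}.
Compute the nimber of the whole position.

2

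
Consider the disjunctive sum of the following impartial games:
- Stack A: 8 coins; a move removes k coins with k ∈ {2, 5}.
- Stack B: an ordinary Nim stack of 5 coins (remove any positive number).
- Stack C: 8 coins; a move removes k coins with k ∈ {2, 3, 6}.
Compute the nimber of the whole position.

For stack A, compute g(0), g(1), … with moves {2, 5}:
g(0) = mex{} = 0
g(1) = mex{} = 0
g(2) = mex{0} = 1
g(3) = mex{0} = 1
g(4) = mex{1} = 0
g(5) = mex{0,1} = 2
g(6) = mex{0} = 1
g(7) = mex{1,2} = 0
g(8) = mex{1} = 0
So g(8) = 0.
Stack B is a plain Nim stack of size 5, so its Grundy value is 5.
Grundy values for stack C (subtraction set {2, 3, 6}):
g(0) = mex{} = 0
g(1) = mex{} = 0
g(2) = mex{0} = 1
g(3) = mex{0} = 1
g(4) = mex{0,1} = 2
g(5) = mex{1} = 0
g(6) = mex{0,1,2} = 3
g(7) = mex{0,2} = 1
g(8) = mex{0,1,3} = 2
So g(8) = 2.
The value of a disjunctive sum is the nim-sum of the parts.
Combined value = 0 ⊕ 5 ⊕ 2 = 7.

7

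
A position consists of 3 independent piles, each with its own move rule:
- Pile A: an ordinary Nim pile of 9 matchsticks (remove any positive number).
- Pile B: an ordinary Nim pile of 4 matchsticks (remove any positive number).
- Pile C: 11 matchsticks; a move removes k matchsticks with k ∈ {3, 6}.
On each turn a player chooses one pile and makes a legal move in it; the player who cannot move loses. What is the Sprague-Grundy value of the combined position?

Pile A is a plain Nim pile of size 9, so its Grundy value is 9.
Pile B is a plain Nim pile of size 4, so its Grundy value is 4.
Grundy values for pile C (subtraction set {3, 6}):
k:     0  1  2  3  4  5  6  7  8  9 10 11
g(k):  0  0  0  1  1  1  2  2  2  0  0  0
So g(11) = 0.
The value of a disjunctive sum is the nim-sum of the parts.
Combined value = 9 XOR 4 XOR 0 = 13.

13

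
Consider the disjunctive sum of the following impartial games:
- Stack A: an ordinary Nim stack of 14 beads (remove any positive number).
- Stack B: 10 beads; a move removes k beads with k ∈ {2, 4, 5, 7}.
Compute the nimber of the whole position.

Stack A is a plain Nim stack of size 14, so its Grundy value is 14.
Grundy values for stack B (subtraction set {2, 4, 5, 7}):
g(0) = mex{} = 0
g(1) = mex{} = 0
g(2) = mex{0} = 1
g(3) = mex{0} = 1
g(4) = mex{0,1} = 2
g(5) = mex{0,1} = 2
g(6) = mex{0,1,2} = 3
g(7) = mex{0,1,2} = 3
g(8) = mex{0,1,2,3} = 4
g(9) = mex{1,2,3} = 0
g(10) = mex{1,2,3,4} = 0
So g(10) = 0.
The value of a disjunctive sum is the nim-sum of the parts.
Combined value = 14 XOR 0 = 14.

14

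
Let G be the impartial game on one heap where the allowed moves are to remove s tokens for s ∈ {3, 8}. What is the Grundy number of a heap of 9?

Build the Grundy sequence with g(k) = mex{g(k−s) : s ∈ {3, 8}, s ≤ k}:
k:     0  1  2  3  4  5  6  7  8  9
g(k):  0  0  0  1  1  1  0  0  2  1
So g(9) = 1.

1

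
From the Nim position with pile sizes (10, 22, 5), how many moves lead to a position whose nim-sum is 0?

1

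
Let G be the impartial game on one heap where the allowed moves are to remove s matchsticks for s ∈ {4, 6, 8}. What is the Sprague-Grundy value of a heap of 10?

Build the Grundy sequence with g(k) = mex{g(k−s) : s ∈ {4, 6, 8}, s ≤ k}:
g(0) = mex{} = 0
g(1) = mex{} = 0
g(2) = mex{} = 0
g(3) = mex{} = 0
g(4) = mex{0} = 1
g(5) = mex{0} = 1
g(6) = mex{0} = 1
g(7) = mex{0} = 1
g(8) = mex{0,1} = 2
g(9) = mex{0,1} = 2
g(10) = mex{0,1} = 2
So g(10) = 2.

2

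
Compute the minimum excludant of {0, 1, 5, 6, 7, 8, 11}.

The values 0, 1 are all present; 2 is the first non-negative integer missing from the set.

2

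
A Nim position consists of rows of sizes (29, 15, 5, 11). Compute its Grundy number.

28

Compute the nim-sum pairwise:
29 ^ 15 = 18
18 ^ 5 = 23
23 ^ 11 = 28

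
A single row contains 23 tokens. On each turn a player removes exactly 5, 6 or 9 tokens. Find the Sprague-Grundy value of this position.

1

Build the Grundy sequence with g(k) = mex{g(k−s) : s ∈ {5, 6, 9}, s ≤ k}:
k:     0  1  2  3  4  5  6  7  8  9 10 11 12 13 14 15 16 17 18 19 20 21 22 23
g(k):  0  0  0  0  0  1  1  1  1  1  2  2  2  2  0  0  0  0  0  1  1  1  1  1
So g(23) = 1.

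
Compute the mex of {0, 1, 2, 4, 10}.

The values 0, 1, 2 are all present; 3 is the first non-negative integer missing from the set.

3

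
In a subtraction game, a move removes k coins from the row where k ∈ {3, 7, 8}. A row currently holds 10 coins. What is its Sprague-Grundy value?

Grundy values for subtraction set {3, 7, 8}:
g(0) = mex{} = 0
g(1) = mex{} = 0
g(2) = mex{} = 0
g(3) = mex{0} = 1
g(4) = mex{0} = 1
g(5) = mex{0} = 1
g(6) = mex{1} = 0
g(7) = mex{0,1} = 2
g(8) = mex{0,1} = 2
g(9) = mex{0} = 1
g(10) = mex{0,1,2} = 3
So g(10) = 3.

3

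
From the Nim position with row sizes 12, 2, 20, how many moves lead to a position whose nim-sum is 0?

Nim-sum: 12 ^ 2 ^ 20 = 26.
The overall nim-sum is X = 26. A row of size p has a winning move iff p XOR X < p (reduce it to p XOR X).
  12: 12 XOR 26 = 22 ≥ 12 — no move.
  2: 2 XOR 26 = 24 ≥ 2 — no move.
  20: 20 XOR 26 = 14 < 20 — winning move (to 14).
That gives 1 winning move.

1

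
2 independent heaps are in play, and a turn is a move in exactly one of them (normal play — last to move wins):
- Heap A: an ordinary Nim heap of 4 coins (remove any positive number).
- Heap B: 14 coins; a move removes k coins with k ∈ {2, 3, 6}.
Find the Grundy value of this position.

4

Heap A is a plain Nim heap of size 4, so its Grundy value is 4.
For heap B, compute g(0), g(1), … with moves {2, 3, 6}:
g(0) = mex{} = 0
g(1) = mex{} = 0
g(2) = mex{0} = 1
g(3) = mex{0} = 1
g(4) = mex{0,1} = 2
g(5) = mex{1} = 0
g(6) = mex{0,1,2} = 3
g(7) = mex{0,2} = 1
g(8) = mex{0,1,3} = 2
g(9) = mex{1,3} = 0
g(10) = mex{1,2} = 0
g(11) = mex{0,2} = 1
g(12) = mex{0,3} = 1
g(13) = mex{0,1} = 2
g(14) = mex{1,2} = 0
So g(14) = 0.
By the Sprague-Grundy theorem, the Grundy value of a sum of independent games is the XOR of the component values.
Combined value = 4 ⊕ 0 = 4.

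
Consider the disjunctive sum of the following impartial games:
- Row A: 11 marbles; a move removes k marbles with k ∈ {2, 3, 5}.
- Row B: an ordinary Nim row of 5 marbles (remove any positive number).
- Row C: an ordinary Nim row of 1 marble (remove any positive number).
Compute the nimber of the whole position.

Grundy values for row A (subtraction set {2, 3, 5}):
g(0) = mex{} = 0
g(1) = mex{} = 0
g(2) = mex{0} = 1
g(3) = mex{0} = 1
g(4) = mex{0,1} = 2
g(5) = mex{0,1} = 2
g(6) = mex{0,1,2} = 3
g(7) = mex{1,2} = 0
g(8) = mex{1,2,3} = 0
g(9) = mex{0,2,3} = 1
g(10) = mex{0,2} = 1
g(11) = mex{0,1,3} = 2
So g(11) = 2.
Row B is a plain Nim row of size 5, so its Grundy value is 5.
Row C is a plain Nim row of size 1, so its Grundy value is 1.
The value of a disjunctive sum is the nim-sum of the parts.
Combined value = 2 ⊕ 5 ⊕ 1 = 6.

6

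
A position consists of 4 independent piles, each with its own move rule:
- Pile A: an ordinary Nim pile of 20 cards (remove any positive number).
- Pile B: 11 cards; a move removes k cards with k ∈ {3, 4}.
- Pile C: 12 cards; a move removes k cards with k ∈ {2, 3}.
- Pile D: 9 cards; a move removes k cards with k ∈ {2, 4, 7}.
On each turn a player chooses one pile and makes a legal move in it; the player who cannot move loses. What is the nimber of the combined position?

20

Pile A is a plain Nim pile of size 20, so its Grundy value is 20.
For pile B, compute g(0), g(1), … with moves {3, 4}:
g(0) = mex{} = 0
g(1) = mex{} = 0
g(2) = mex{} = 0
g(3) = mex{0} = 1
g(4) = mex{0} = 1
g(5) = mex{0} = 1
g(6) = mex{0,1} = 2
g(7) = mex{1} = 0
g(8) = mex{1} = 0
g(9) = mex{1,2} = 0
g(10) = mex{0,2} = 1
g(11) = mex{0} = 1
So g(11) = 1.
For pile C, compute g(0), g(1), … with moves {2, 3}:
g(0) = mex{} = 0
g(1) = mex{} = 0
g(2) = mex{0} = 1
g(3) = mex{0} = 1
g(4) = mex{0,1} = 2
g(5) = mex{1} = 0
g(6) = mex{1,2} = 0
g(7) = mex{0,2} = 1
g(8) = mex{0} = 1
g(9) = mex{0,1} = 2
g(10) = mex{1} = 0
g(11) = mex{1,2} = 0
g(12) = mex{0,2} = 1
So g(12) = 1.
Build the Grundy sequence for pile D with g(k) = mex{g(k−s) : s ∈ {2, 4, 7}, s ≤ k}:
k:     0  1  2  3  4  5  6  7  8  9
g(k):  0  0  1  1  2  2  0  3  1  0
So g(9) = 0.
By the Sprague-Grundy theorem, the Grundy value of a sum of independent games is the XOR of the component values.
Combined value = 20 XOR 1 XOR 1 XOR 0 = 20.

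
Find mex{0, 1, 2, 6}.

The values 0, 1, 2 are all present; 3 is the first non-negative integer missing from the set.

3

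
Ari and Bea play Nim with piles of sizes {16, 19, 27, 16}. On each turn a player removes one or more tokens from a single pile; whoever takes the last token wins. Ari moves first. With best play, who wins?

Ari wins

Compute the nim-sum pairwise:
16 ⊕ 19 = 3
3 ⊕ 27 = 24
24 ⊕ 16 = 8
The nim-sum is 8 ≠ 0, so this is an N-position: the player to move can win; Ari has a winning move.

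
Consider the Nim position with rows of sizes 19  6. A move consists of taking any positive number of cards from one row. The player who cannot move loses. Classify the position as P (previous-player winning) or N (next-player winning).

Nim-sum: 19 ^ 6 = 21.
The nim-sum is 21 ≠ 0, so this is an N-position: the player to move can win.

N-position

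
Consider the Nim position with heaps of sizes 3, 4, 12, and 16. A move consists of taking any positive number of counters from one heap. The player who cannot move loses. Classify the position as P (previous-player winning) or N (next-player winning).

In binary:
  00011  (3)
  00100  (4)
  01100  (12)
  10000  (16)
  -----
  11011  (27)
The nim-sum is 27 ≠ 0, so this is an N-position: the player to move can win.

N-position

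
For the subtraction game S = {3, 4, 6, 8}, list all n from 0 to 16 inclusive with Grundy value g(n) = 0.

Compute g(0), g(1), … for moves {3, 4, 6, 8}:
k:     0  1  2  3  4  5  6  7  8  9 10 11 12 13 14 15 16
g(k):  0  0  0  1  1  1  2  2  2  3  3  0  0  0  1  1  1
The P-positions (g = 0) in 0..16 are 0, 1, 2, 11, 12, 13.

0, 1, 2, 11, 12, 13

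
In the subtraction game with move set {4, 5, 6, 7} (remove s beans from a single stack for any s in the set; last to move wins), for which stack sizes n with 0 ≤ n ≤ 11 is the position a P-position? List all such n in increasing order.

Compute g(0), g(1), … for moves {4, 5, 6, 7}:
k:     0  1  2  3  4  5  6  7  8  9 10 11
g(k):  0  0  0  0  1  1  1  1  2  2  2  0
The P-positions (g = 0) in 0..11 are 0, 1, 2, 3, 11.

0, 1, 2, 3, 11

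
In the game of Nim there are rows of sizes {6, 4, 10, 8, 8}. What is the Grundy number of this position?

Nim-sum: 6 ⊕ 4 ⊕ 10 ⊕ 8 ⊕ 8 = 8.

8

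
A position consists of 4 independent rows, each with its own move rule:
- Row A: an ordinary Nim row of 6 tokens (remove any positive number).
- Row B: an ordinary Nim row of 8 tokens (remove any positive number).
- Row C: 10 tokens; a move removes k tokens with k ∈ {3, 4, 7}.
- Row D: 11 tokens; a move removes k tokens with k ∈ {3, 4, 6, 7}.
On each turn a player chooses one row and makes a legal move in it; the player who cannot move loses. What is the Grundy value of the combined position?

Row A is a plain Nim row of size 6, so its Grundy value is 6.
Row B is a plain Nim row of size 8, so its Grundy value is 8.
Grundy values for row C (subtraction set {3, 4, 7}):
k:     0  1  2  3  4  5  6  7  8  9 10
g(k):  0  0  0  1  1  1  2  2  2  3  0
So g(10) = 0.
Grundy values for row D (subtraction set {3, 4, 6, 7}):
g(0) = mex{} = 0
g(1) = mex{} = 0
g(2) = mex{} = 0
g(3) = mex{0} = 1
g(4) = mex{0} = 1
g(5) = mex{0} = 1
g(6) = mex{0,1} = 2
g(7) = mex{0,1} = 2
g(8) = mex{0,1} = 2
g(9) = mex{0,1,2} = 3
g(10) = mex{1,2} = 0
g(11) = mex{1,2} = 0
So g(11) = 0.
The value of a disjunctive sum is the nim-sum of the parts.
Combined value = 6 ⊕ 8 ⊕ 0 ⊕ 0 = 14.

14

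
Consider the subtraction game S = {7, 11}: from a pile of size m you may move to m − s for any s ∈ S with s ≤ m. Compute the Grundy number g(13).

1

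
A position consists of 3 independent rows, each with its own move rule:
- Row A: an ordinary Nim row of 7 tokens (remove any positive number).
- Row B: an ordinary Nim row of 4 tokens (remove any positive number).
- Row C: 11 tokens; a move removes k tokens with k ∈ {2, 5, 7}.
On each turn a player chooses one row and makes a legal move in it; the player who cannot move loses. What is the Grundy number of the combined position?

0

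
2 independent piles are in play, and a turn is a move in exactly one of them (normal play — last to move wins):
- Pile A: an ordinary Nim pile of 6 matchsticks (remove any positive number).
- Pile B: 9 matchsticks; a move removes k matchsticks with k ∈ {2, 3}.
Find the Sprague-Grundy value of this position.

4

Pile A is a plain Nim pile of size 6, so its Grundy value is 6.
For pile B, compute g(0), g(1), … with moves {2, 3}:
g(0) = mex{} = 0
g(1) = mex{} = 0
g(2) = mex{0} = 1
g(3) = mex{0} = 1
g(4) = mex{0,1} = 2
g(5) = mex{1} = 0
g(6) = mex{1,2} = 0
g(7) = mex{0,2} = 1
g(8) = mex{0} = 1
g(9) = mex{0,1} = 2
So g(9) = 2.
The value of a disjunctive sum is the nim-sum of the parts.
Combined value = 6 XOR 2 = 4.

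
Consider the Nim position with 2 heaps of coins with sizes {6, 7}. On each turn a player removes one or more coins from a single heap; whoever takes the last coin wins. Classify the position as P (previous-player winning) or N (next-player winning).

N-position

In binary:
  110  (6)
  111  (7)
  ---
  001  (1)
The nim-sum is 1 ≠ 0, so this is an N-position: the player to move can win.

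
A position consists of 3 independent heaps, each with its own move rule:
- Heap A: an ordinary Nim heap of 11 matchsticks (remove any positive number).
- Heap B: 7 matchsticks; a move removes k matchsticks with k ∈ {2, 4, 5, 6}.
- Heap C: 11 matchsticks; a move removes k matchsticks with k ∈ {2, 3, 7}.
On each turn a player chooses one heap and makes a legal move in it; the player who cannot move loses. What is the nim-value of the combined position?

8

Heap A is a plain Nim heap of size 11, so its Grundy value is 11.
For heap B, compute g(0), g(1), … with moves {2, 4, 5, 6}:
g(0) = mex{} = 0
g(1) = mex{} = 0
g(2) = mex{0} = 1
g(3) = mex{0} = 1
g(4) = mex{0,1} = 2
g(5) = mex{0,1} = 2
g(6) = mex{0,1,2} = 3
g(7) = mex{0,1,2} = 3
So g(7) = 3.
For heap C, compute g(0), g(1), … with moves {2, 3, 7}:
g(0) = mex{} = 0
g(1) = mex{} = 0
g(2) = mex{0} = 1
g(3) = mex{0} = 1
g(4) = mex{0,1} = 2
g(5) = mex{1} = 0
g(6) = mex{1,2} = 0
g(7) = mex{0,2} = 1
g(8) = mex{0} = 1
g(9) = mex{0,1} = 2
g(10) = mex{1} = 0
g(11) = mex{1,2} = 0
So g(11) = 0.
By the Sprague-Grundy theorem, the Grundy value of a sum of independent games is the XOR of the component values.
Combined value = 11 XOR 3 XOR 0 = 8.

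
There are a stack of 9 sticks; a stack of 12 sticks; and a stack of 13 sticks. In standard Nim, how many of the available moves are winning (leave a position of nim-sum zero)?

3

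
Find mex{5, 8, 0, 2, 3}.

0 is in the set but 1 is not, so the mex is 1.

1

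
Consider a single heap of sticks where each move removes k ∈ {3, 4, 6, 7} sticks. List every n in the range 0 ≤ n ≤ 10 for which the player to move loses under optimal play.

0, 1, 2, 10

Grundy values for subtraction set {3, 4, 6, 7}:
k:     0  1  2  3  4  5  6  7  8  9 10
g(k):  0  0  0  1  1  1  2  2  2  3  0
The P-positions (g = 0) in 0..10 are 0, 1, 2, 10.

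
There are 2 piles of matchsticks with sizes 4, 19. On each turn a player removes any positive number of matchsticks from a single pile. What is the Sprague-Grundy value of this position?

23

Nim-sum: 4 ⊕ 19 = 23.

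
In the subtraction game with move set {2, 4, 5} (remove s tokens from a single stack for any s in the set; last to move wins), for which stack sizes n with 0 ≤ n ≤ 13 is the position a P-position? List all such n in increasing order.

0, 1, 7, 8

Build the Grundy sequence with g(k) = mex{g(k−s) : s ∈ {2, 4, 5}, s ≤ k}:
k:     0  1  2  3  4  5  6  7  8  9 10 11 12 13
g(k):  0  0  1  1  2  2  3  0  0  1  1  2  2  3
The P-positions (g = 0) in 0..13 are 0, 1, 7, 8.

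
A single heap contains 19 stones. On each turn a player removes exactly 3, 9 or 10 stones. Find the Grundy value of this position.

Build the Grundy sequence with g(k) = mex{g(k−s) : s ∈ {3, 9, 10}, s ≤ k}:
k:     0  1  2  3  4  5  6  7  8  9 10 11 12 13 14 15 16 17 18 19
g(k):  0  0  0  1  1  1  0  0  0  1  1  1  2  0  0  3  1  1  2  0
So g(19) = 0.

0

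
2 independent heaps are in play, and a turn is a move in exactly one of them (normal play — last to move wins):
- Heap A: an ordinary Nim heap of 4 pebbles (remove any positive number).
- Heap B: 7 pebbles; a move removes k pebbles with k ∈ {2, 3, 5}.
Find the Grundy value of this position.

4

Heap A is a plain Nim heap of size 4, so its Grundy value is 4.
For heap B, compute g(0), g(1), … with moves {2, 3, 5}:
g(0) = mex{} = 0
g(1) = mex{} = 0
g(2) = mex{0} = 1
g(3) = mex{0} = 1
g(4) = mex{0,1} = 2
g(5) = mex{0,1} = 2
g(6) = mex{0,1,2} = 3
g(7) = mex{1,2} = 0
So g(7) = 0.
By the Sprague-Grundy theorem, the Grundy value of a sum of independent games is the XOR of the component values.
Combined value = 4 ⊕ 0 = 4.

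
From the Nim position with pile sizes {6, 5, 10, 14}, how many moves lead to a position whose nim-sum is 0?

Compute the nim-sum pairwise:
6 XOR 5 = 3
3 XOR 10 = 9
9 XOR 14 = 7
The overall nim-sum is X = 7. A pile of size p has a winning move iff p XOR X < p (reduce it to p XOR X).
  6: 6 XOR 7 = 1 < 6 — winning move (to 1).
  5: 5 XOR 7 = 2 < 5 — winning move (to 2).
  10: 10 XOR 7 = 13 ≥ 10 — no move.
  14: 14 XOR 7 = 9 < 14 — winning move (to 9).
That gives 3 winning moves.

3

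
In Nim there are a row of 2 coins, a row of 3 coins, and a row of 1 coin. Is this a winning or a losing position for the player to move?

Losing position

In binary:
  10  (2)
  11  (3)
  01  (1)
  --
  00  (0)
The nim-sum is 0, so this is a P-position: the player to move is in a losing position under optimal play.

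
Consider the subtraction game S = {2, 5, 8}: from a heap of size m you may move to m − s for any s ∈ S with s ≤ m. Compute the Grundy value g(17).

0

Grundy values for subtraction set {2, 5, 8}:
k:     0  1  2  3  4  5  6  7  8  9 10 11 12 13 14 15 16 17
g(k):  0  0  1  1  0  2  1  0  2  1  0  0  1  1  0  2  1  0
So g(17) = 0.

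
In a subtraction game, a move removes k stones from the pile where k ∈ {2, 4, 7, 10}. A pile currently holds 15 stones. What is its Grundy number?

0

Compute g(0), g(1), … for moves {2, 4, 7, 10}:
k:     0  1  2  3  4  5  6  7  8  9 10 11 12 13 14 15
g(k):  0  0  1  1  2  2  0  3  1  0  2  1  0  2  1  0
So g(15) = 0.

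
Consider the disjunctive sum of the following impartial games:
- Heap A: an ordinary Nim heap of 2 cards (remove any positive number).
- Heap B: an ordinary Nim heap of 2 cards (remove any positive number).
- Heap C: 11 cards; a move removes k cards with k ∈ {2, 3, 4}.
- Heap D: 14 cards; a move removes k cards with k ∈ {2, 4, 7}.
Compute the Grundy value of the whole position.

Heap A is a plain Nim heap of size 2, so its Grundy value is 2.
Heap B is a plain Nim heap of size 2, so its Grundy value is 2.
For heap C, compute g(0), g(1), … with moves {2, 3, 4}:
g(0) = mex{} = 0
g(1) = mex{} = 0
g(2) = mex{0} = 1
g(3) = mex{0} = 1
g(4) = mex{0,1} = 2
g(5) = mex{0,1} = 2
g(6) = mex{1,2} = 0
g(7) = mex{1,2} = 0
g(8) = mex{0,2} = 1
g(9) = mex{0,2} = 1
g(10) = mex{0,1} = 2
g(11) = mex{0,1} = 2
So g(11) = 2.
For heap D, compute g(0), g(1), … with moves {2, 4, 7}:
g(0) = mex{} = 0
g(1) = mex{} = 0
g(2) = mex{0} = 1
g(3) = mex{0} = 1
g(4) = mex{0,1} = 2
g(5) = mex{0,1} = 2
g(6) = mex{1,2} = 0
g(7) = mex{0,1,2} = 3
g(8) = mex{0,2} = 1
g(9) = mex{1,2,3} = 0
g(10) = mex{0,1} = 2
g(11) = mex{0,2,3} = 1
g(12) = mex{1,2} = 0
g(13) = mex{0,1} = 2
g(14) = mex{0,2,3} = 1
So g(14) = 1.
By the Sprague-Grundy theorem, the Grundy value of a sum of independent games is the XOR of the component values.
Combined value = 2 ⊕ 2 ⊕ 2 ⊕ 1 = 3.

3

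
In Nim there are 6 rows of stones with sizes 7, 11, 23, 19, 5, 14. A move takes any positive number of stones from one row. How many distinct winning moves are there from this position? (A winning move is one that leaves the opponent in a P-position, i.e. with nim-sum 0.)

5

Bitwise XOR of the heap sizes:
  00111  (7)
  01011  (11)
  10111  (23)
  10011  (19)
  00101  (5)
  01110  (14)
  -----
  00011  (3)
The overall nim-sum is X = 3. A row of size p has a winning move iff p XOR X < p (reduce it to p XOR X).
  7: 7 XOR 3 = 4 < 7 — winning move (to 4).
  11: 11 XOR 3 = 8 < 11 — winning move (to 8).
  23: 23 XOR 3 = 20 < 23 — winning move (to 20).
  19: 19 XOR 3 = 16 < 19 — winning move (to 16).
  5: 5 XOR 3 = 6 ≥ 5 — no move.
  14: 14 XOR 3 = 13 < 14 — winning move (to 13).
That gives 5 winning moves.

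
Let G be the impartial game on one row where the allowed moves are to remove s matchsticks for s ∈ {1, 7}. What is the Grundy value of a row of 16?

Build the Grundy sequence with g(k) = mex{g(k−s) : s ∈ {1, 7}, s ≤ k}:
k:     0  1  2  3  4  5  6  7  8  9 10 11 12 13 14 15 16
g(k):  0  1  0  1  0  1  0  1  0  1  0  1  0  1  0  1  0
So g(16) = 0.

0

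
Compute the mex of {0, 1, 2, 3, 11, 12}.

The values 0, 1, 2, 3 are all present; 4 is the first non-negative integer missing from the set.

4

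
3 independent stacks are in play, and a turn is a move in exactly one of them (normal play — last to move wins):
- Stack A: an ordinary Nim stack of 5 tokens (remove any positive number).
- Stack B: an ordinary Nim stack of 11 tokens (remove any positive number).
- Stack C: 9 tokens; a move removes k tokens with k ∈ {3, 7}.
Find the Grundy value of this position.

Stack A is a plain Nim stack of size 5, so its Grundy value is 5.
Stack B is a plain Nim stack of size 11, so its Grundy value is 11.
Grundy values for stack C (subtraction set {3, 7}):
k:     0  1  2  3  4  5  6  7  8  9
g(k):  0  0  0  1  1  1  0  2  2  1
So g(9) = 1.
By the Sprague-Grundy theorem, the Grundy value of a sum of independent games is the XOR of the component values.
Combined value = 5 ⊕ 11 ⊕ 1 = 15.

15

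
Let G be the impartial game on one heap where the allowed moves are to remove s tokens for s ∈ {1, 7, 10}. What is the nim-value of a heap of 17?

0

Compute g(0), g(1), … for moves {1, 7, 10}:
k:     0  1  2  3  4  5  6  7  8  9 10 11 12 13 14 15 16 17
g(k):  0  1  0  1  0  1  0  1  0  1  2  3  2  3  2  3  2  0
So g(17) = 0.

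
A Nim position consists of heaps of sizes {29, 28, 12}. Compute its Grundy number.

13

Compute the nim-sum pairwise:
29 ^ 28 = 1
1 ^ 12 = 13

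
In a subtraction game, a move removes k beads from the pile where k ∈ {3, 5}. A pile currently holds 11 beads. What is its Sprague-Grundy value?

Compute g(0), g(1), … for moves {3, 5}:
g(0) = mex{} = 0
g(1) = mex{} = 0
g(2) = mex{} = 0
g(3) = mex{0} = 1
g(4) = mex{0} = 1
g(5) = mex{0} = 1
g(6) = mex{0,1} = 2
g(7) = mex{0,1} = 2
g(8) = mex{1} = 0
g(9) = mex{1,2} = 0
g(10) = mex{1,2} = 0
g(11) = mex{0,2} = 1
So g(11) = 1.

1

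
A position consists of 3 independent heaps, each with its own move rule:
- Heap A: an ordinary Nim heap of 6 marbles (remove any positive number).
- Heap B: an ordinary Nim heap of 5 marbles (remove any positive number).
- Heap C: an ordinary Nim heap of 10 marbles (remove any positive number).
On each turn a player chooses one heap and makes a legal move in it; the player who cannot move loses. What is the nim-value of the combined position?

9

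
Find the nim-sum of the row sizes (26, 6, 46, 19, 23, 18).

36

Bitwise XOR of the heap sizes:
  011010  (26)
  000110  (6)
  101110  (46)
  010011  (19)
  010111  (23)
  010010  (18)
  ------
  100100  (36)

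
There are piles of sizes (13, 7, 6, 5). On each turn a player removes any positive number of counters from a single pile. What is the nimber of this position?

9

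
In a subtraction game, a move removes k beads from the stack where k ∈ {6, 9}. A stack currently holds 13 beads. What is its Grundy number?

2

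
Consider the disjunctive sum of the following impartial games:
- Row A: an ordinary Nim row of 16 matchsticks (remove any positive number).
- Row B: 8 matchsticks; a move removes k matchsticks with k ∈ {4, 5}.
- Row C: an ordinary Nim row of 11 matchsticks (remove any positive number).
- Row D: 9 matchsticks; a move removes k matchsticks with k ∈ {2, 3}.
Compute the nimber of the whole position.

27

Row A is a plain Nim row of size 16, so its Grundy value is 16.
For row B, compute g(0), g(1), … with moves {4, 5}:
k:     0  1  2  3  4  5  6  7  8
g(k):  0  0  0  0  1  1  1  1  2
So g(8) = 2.
Row C is a plain Nim row of size 11, so its Grundy value is 11.
Grundy values for row D (subtraction set {2, 3}):
k:     0  1  2  3  4  5  6  7  8  9
g(k):  0  0  1  1  2  0  0  1  1  2
So g(9) = 2.
By the Sprague-Grundy theorem, the Grundy value of a sum of independent games is the XOR of the component values.
Combined value = 16 XOR 2 XOR 11 XOR 2 = 27.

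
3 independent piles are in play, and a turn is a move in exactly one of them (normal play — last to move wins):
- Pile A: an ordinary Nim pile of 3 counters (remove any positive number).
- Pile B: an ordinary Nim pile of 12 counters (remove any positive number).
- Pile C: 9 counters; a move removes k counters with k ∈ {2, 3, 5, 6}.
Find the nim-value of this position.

15

Pile A is a plain Nim pile of size 3, so its Grundy value is 3.
Pile B is a plain Nim pile of size 12, so its Grundy value is 12.
Build the Grundy sequence for pile C with g(k) = mex{g(k−s) : s ∈ {2, 3, 5, 6}, s ≤ k}:
g(0) = mex{} = 0
g(1) = mex{} = 0
g(2) = mex{0} = 1
g(3) = mex{0} = 1
g(4) = mex{0,1} = 2
g(5) = mex{0,1} = 2
g(6) = mex{0,1,2} = 3
g(7) = mex{0,1,2} = 3
g(8) = mex{1,2,3} = 0
g(9) = mex{1,2,3} = 0
So g(9) = 0.
By the Sprague-Grundy theorem, the Grundy value of a sum of independent games is the XOR of the component values.
Combined value = 3 ⊕ 12 ⊕ 0 = 15.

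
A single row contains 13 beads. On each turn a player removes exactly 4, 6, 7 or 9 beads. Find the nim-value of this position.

0

Compute g(0), g(1), … for moves {4, 6, 7, 9}:
g(0) = mex{} = 0
g(1) = mex{} = 0
g(2) = mex{} = 0
g(3) = mex{} = 0
g(4) = mex{0} = 1
g(5) = mex{0} = 1
g(6) = mex{0} = 1
g(7) = mex{0} = 1
g(8) = mex{0,1} = 2
g(9) = mex{0,1} = 2
g(10) = mex{0,1} = 2
g(11) = mex{0,1} = 2
g(12) = mex{0,1,2} = 3
g(13) = mex{1,2} = 0
So g(13) = 0.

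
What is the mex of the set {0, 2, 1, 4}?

The values 0, 1, 2 are all present; 3 is the first non-negative integer missing from the set.

3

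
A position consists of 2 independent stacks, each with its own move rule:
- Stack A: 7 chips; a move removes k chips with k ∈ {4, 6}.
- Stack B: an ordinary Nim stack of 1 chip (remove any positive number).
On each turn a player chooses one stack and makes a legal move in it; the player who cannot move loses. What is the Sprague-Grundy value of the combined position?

0

For stack A, compute g(0), g(1), … with moves {4, 6}:
k:     0  1  2  3  4  5  6  7
g(k):  0  0  0  0  1  1  1  1
So g(7) = 1.
Stack B is a plain Nim stack of size 1, so its Grundy value is 1.
The value of a disjunctive sum is the nim-sum of the parts.
Combined value = 1 XOR 1 = 0.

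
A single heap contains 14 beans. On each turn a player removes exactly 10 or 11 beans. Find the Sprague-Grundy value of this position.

Compute g(0), g(1), … for moves {10, 11}:
k:     0  1  2  3  4  5  6  7  8  9 10 11 12 13 14
g(k):  0  0  0  0  0  0  0  0  0  0  1  1  1  1  1
So g(14) = 1.

1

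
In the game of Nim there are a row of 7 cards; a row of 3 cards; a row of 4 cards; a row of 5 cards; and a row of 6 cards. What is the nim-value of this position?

3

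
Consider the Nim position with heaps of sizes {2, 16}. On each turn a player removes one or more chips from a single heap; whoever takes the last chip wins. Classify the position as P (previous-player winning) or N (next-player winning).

Compute the nim-sum pairwise:
2 XOR 16 = 18
The nim-sum is 18 ≠ 0, so this is an N-position: the player to move can win.

N-position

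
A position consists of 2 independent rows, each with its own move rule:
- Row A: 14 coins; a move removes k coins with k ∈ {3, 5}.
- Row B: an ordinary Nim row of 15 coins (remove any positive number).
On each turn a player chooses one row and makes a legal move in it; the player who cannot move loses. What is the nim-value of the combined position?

13

For row A, compute g(0), g(1), … with moves {3, 5}:
g(0) = mex{} = 0
g(1) = mex{} = 0
g(2) = mex{} = 0
g(3) = mex{0} = 1
g(4) = mex{0} = 1
g(5) = mex{0} = 1
g(6) = mex{0,1} = 2
g(7) = mex{0,1} = 2
g(8) = mex{1} = 0
g(9) = mex{1,2} = 0
g(10) = mex{1,2} = 0
g(11) = mex{0,2} = 1
g(12) = mex{0,2} = 1
g(13) = mex{0} = 1
g(14) = mex{0,1} = 2
So g(14) = 2.
Row B is a plain Nim row of size 15, so its Grundy value is 15.
The value of a disjunctive sum is the nim-sum of the parts.
Combined value = 2 XOR 15 = 13.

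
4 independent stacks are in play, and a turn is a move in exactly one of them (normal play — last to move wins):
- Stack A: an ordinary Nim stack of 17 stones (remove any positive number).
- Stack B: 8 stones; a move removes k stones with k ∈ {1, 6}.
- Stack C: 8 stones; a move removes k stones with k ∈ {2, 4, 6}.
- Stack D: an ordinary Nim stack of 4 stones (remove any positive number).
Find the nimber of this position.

Stack A is a plain Nim stack of size 17, so its Grundy value is 17.
For stack B, compute g(0), g(1), … with moves {1, 6}:
k:     0  1  2  3  4  5  6  7  8
g(k):  0  1  0  1  0  1  2  0  1
So g(8) = 1.
Grundy values for stack C (subtraction set {2, 4, 6}):
g(0) = mex{} = 0
g(1) = mex{} = 0
g(2) = mex{0} = 1
g(3) = mex{0} = 1
g(4) = mex{0,1} = 2
g(5) = mex{0,1} = 2
g(6) = mex{0,1,2} = 3
g(7) = mex{0,1,2} = 3
g(8) = mex{1,2,3} = 0
So g(8) = 0.
Stack D is a plain Nim stack of size 4, so its Grundy value is 4.
The value of a disjunctive sum is the nim-sum of the parts.
Combined value = 17 ⊕ 1 ⊕ 0 ⊕ 4 = 20.

20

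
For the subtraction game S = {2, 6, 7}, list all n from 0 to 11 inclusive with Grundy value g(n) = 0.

Build the Grundy sequence with g(k) = mex{g(k−s) : s ∈ {2, 6, 7}, s ≤ k}:
g(0) = mex{} = 0
g(1) = mex{} = 0
g(2) = mex{0} = 1
g(3) = mex{0} = 1
g(4) = mex{1} = 0
g(5) = mex{1} = 0
g(6) = mex{0} = 1
g(7) = mex{0} = 1
g(8) = mex{0,1} = 2
g(9) = mex{1} = 0
g(10) = mex{0,1,2} = 3
g(11) = mex{0} = 1
The P-positions (g = 0) in 0..11 are 0, 1, 4, 5, 9.

0, 1, 4, 5, 9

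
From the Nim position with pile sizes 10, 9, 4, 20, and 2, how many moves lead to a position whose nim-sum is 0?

1

Compute the nim-sum pairwise:
10 ^ 9 = 3
3 ^ 4 = 7
7 ^ 20 = 19
19 ^ 2 = 17
The overall nim-sum is X = 17. A pile of size p has a winning move iff p XOR X < p (reduce it to p XOR X).
  10: 10 XOR 17 = 27 ≥ 10 — no move.
  9: 9 XOR 17 = 24 ≥ 9 — no move.
  4: 4 XOR 17 = 21 ≥ 4 — no move.
  20: 20 XOR 17 = 5 < 20 — winning move (to 5).
  2: 2 XOR 17 = 19 ≥ 2 — no move.
That gives 1 winning move.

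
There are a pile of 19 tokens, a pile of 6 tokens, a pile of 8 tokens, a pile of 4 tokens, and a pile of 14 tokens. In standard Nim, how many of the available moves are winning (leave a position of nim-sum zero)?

1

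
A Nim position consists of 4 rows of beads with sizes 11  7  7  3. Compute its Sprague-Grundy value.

8

Nim-sum: 11 XOR 7 XOR 7 XOR 3 = 8.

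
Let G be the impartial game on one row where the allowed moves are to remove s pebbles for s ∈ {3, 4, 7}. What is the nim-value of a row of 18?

Grundy values for subtraction set {3, 4, 7}:
k:     0  1  2  3  4  5  6  7  8  9 10 11 12 13 14 15 16 17 18
g(k):  0  0  0  1  1  1  2  2  2  3  0  0  0  1  1  1  2  2  2
So g(18) = 2.

2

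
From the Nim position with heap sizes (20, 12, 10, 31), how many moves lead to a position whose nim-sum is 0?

Compute the nim-sum pairwise:
20 XOR 12 = 24
24 XOR 10 = 18
18 XOR 31 = 13
The overall nim-sum is X = 13. A heap of size p has a winning move iff p XOR X < p (reduce it to p XOR X).
  20: 20 XOR 13 = 25 ≥ 20 — no move.
  12: 12 XOR 13 = 1 < 12 — winning move (to 1).
  10: 10 XOR 13 = 7 < 10 — winning move (to 7).
  31: 31 XOR 13 = 18 < 31 — winning move (to 18).
That gives 3 winning moves.

3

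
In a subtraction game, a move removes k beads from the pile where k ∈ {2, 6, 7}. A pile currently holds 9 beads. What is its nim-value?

Grundy values for subtraction set {2, 6, 7}:
k:     0  1  2  3  4  5  6  7  8  9
g(k):  0  0  1  1  0  0  1  1  2  0
So g(9) = 0.

0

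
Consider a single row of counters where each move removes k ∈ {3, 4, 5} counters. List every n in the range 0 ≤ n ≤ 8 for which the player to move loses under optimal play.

0, 1, 2, 8

Compute g(0), g(1), … for moves {3, 4, 5}:
g(0) = mex{} = 0
g(1) = mex{} = 0
g(2) = mex{} = 0
g(3) = mex{0} = 1
g(4) = mex{0} = 1
g(5) = mex{0} = 1
g(6) = mex{0,1} = 2
g(7) = mex{0,1} = 2
g(8) = mex{1} = 0
The P-positions (g = 0) in 0..8 are 0, 1, 2, 8.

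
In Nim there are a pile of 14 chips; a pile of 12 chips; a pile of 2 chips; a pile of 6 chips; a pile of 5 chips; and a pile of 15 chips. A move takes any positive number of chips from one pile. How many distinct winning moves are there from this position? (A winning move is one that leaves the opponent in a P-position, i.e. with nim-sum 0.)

3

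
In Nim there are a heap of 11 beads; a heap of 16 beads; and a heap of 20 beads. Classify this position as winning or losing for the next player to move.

Compute the nim-sum pairwise:
11 ^ 16 = 27
27 ^ 20 = 15
The nim-sum is 15 ≠ 0, so this is an N-position: the player to move can win.

Winning position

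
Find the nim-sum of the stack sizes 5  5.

Compute the nim-sum pairwise:
5 ^ 5 = 0

0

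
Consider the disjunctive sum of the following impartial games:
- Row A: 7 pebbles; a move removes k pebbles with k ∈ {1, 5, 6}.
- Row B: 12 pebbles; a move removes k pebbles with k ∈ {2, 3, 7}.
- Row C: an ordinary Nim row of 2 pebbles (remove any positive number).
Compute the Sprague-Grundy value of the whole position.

0

Grundy values for row A (subtraction set {1, 5, 6}):
g(0) = mex{} = 0
g(1) = mex{0} = 1
g(2) = mex{1} = 0
g(3) = mex{0} = 1
g(4) = mex{1} = 0
g(5) = mex{0} = 1
g(6) = mex{0,1} = 2
g(7) = mex{0,1,2} = 3
So g(7) = 3.
Build the Grundy sequence for row B with g(k) = mex{g(k−s) : s ∈ {2, 3, 7}, s ≤ k}:
k:     0  1  2  3  4  5  6  7  8  9 10 11 12
g(k):  0  0  1  1  2  0  0  1  1  2  0  0  1
So g(12) = 1.
Row C is a plain Nim row of size 2, so its Grundy value is 2.
By the Sprague-Grundy theorem, the Grundy value of a sum of independent games is the XOR of the component values.
Combined value = 3 ⊕ 1 ⊕ 2 = 0.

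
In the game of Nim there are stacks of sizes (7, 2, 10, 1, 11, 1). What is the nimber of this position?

4

Compute the nim-sum pairwise:
7 XOR 2 = 5
5 XOR 10 = 15
15 XOR 1 = 14
14 XOR 11 = 5
5 XOR 1 = 4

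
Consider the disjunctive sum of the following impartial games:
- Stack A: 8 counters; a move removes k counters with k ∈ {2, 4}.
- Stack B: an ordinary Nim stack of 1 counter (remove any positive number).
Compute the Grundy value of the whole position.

Grundy values for stack A (subtraction set {2, 4}):
k:     0  1  2  3  4  5  6  7  8
g(k):  0  0  1  1  2  2  0  0  1
So g(8) = 1.
Stack B is a plain Nim stack of size 1, so its Grundy value is 1.
The value of a disjunctive sum is the nim-sum of the parts.
Combined value = 1 ⊕ 1 = 0.

0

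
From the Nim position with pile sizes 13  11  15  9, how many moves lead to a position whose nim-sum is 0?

Compute the nim-sum pairwise:
13 ^ 11 = 6
6 ^ 15 = 9
9 ^ 9 = 0
The nim-sum is already 0, so every move leaves a nonzero nim-sum — there are no winning moves.

0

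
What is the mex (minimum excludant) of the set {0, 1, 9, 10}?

2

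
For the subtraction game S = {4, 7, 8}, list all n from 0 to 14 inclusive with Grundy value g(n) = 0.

0, 1, 2, 3, 12, 13, 14

Grundy values for subtraction set {4, 7, 8}:
k:     0  1  2  3  4  5  6  7  8  9 10 11 12 13 14
g(k):  0  0  0  0  1  1  1  1  2  2  2  2  0  0  0
The P-positions (g = 0) in 0..14 are 0, 1, 2, 3, 12, 13, 14.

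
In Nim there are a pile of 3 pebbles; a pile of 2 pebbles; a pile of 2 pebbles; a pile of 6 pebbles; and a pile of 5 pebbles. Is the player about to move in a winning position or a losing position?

Losing position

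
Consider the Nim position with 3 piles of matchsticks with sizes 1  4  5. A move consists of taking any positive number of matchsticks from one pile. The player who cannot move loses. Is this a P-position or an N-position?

Nim-sum: 1 ^ 4 ^ 5 = 0.
The nim-sum is 0, so this is a P-position: the player to move is in a losing position under optimal play.

P-position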